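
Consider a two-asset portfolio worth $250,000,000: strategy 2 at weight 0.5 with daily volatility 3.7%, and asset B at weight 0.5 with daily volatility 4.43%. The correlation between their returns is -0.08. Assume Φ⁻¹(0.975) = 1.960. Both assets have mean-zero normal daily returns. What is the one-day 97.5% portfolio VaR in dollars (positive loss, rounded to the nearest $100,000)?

$13,600,000

σ_p² = 0.5²·3.7² + 0.5²·4.43² + 2·-0.08·0.5·0.5·3.7·4.43 = 7.6731 (%²).
σ_p = √7.6731 = 2.770%.
VaR = 1.960 × 2.770% = 5.429%; on $250,000,000 that is $13,572,500.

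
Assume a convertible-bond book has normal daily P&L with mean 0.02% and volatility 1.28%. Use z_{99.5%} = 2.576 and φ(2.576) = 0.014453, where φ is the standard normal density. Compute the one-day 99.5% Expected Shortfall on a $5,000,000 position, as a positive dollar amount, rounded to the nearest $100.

Tail multiplier: φ(z)/(1−α) = 0.014453 / 0.005 = 2.891.
ES = −(0.02%) + 1.28% × 2.891 = 3.680%.
On $5,000,000: 0.03680 × $5,000,000 = $184,000.

$184,000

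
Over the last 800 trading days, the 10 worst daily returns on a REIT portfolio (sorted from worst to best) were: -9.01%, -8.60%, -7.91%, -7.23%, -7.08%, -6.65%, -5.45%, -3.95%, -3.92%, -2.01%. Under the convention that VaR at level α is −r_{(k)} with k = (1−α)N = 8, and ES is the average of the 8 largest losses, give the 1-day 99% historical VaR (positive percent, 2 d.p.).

k = 8; the 8th lowest return is -3.95%, so VaR = 3.95%.

3.95%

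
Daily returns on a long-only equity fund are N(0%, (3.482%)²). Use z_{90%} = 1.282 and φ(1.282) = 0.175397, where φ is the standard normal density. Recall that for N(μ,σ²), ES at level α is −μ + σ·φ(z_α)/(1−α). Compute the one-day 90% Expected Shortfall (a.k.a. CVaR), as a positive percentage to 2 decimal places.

6.11%

Tail multiplier: φ(z)/(1−α) = 0.175397 / 0.1 = 1.754.
ES = 3.482% × 1.754 = 6.107%.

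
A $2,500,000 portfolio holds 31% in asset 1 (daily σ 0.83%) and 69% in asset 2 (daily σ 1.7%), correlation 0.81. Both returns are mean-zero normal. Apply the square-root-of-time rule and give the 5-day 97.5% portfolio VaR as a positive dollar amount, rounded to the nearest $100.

$152,300

σ_p = √(0.31²·0.83² + 0.69²·1.7² + 2·0.81·0.31·0.69·0.83·1.7) = 1.390%.
σ_{5d} = 1.390% × √5 = 3.108%.
z(97.5%) = 1.960.
VaR = 1.960 × 3.108% = 6.092%; on $2,500,000 that is $152,300.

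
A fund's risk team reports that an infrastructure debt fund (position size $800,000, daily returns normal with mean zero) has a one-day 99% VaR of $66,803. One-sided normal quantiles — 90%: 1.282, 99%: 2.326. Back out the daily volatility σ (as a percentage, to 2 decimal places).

VaR as a fraction: $66,803 / $800,000 = 8.350%.
σ = VaR / z = 8.350% / 2.326 = 3.590%.

3.59%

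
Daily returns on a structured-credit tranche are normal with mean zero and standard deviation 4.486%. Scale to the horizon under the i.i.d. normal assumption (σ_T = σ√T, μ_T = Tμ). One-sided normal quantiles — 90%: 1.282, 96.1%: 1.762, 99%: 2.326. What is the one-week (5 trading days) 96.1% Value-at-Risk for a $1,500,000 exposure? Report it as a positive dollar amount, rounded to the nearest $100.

σ_{5d} = 4.486% × √5 = 10.031%.
VaR = 1.762 × 10.031% = 17.675%.
On $1,500,000: 0.17675 × $1,500,000 = $265,125.

$265,100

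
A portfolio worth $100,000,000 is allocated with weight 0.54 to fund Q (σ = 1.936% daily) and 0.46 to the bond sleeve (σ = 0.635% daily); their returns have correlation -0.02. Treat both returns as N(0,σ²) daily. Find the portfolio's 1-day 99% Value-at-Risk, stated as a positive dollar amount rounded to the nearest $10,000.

$2,510,000

σ_p² = 0.54²·1.936² + 0.46²·0.635² + 2·-0.02·0.54·0.46·1.936·0.635 = 1.1661 (%²).
σ_p = √1.1661 = 1.080%.
At 99%, z = 2.326.
VaR = 2.326 × 1.080% = 2.512%; on $100,000,000 that is $2,512,000.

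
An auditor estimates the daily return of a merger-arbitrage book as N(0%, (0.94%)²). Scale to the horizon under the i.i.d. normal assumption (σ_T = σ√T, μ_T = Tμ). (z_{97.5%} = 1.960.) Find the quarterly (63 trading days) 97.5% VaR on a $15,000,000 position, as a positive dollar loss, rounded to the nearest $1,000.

σ_{63d} = 0.94% × √63 = 7.461%.
VaR = 1.960 × 7.461% = 14.624%.
On $15,000,000: 0.14624 × $15,000,000 = $2,193,600.

$2,194,000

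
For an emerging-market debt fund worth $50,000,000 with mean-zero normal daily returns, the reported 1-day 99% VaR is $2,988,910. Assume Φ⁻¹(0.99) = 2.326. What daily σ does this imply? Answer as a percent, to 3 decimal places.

2.570%

VaR as a fraction: $2,988,910 / $50,000,000 = 5.978%.
σ = VaR / z = 5.978% / 2.326 = 2.570%.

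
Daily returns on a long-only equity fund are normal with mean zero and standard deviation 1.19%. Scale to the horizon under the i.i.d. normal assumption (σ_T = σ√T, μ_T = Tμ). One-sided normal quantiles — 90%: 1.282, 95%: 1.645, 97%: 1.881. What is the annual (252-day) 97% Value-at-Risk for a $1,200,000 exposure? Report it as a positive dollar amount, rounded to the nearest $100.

σ_{252d} = 1.19% × √252 = 18.891%.
VaR = 1.881 × 18.891% = 35.534%.
On $1,200,000: 0.35534 × $1,200,000 = $426,408.

$426,400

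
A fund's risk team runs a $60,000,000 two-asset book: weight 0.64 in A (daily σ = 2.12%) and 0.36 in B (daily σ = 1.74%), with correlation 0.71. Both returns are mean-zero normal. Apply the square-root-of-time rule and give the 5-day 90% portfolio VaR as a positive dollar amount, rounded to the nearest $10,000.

$3,190,000

σ_p = √(0.64²·2.12² + 0.36²·1.74² + 2·0.71·0.64·0.36·2.12·1.74) = 1.855%.
σ_{5d} = 1.855% × √5 = 4.148%.
z(90%) = 1.282.
VaR = 1.282 × 4.148% = 5.318%; on $60,000,000 that is $3,190,800.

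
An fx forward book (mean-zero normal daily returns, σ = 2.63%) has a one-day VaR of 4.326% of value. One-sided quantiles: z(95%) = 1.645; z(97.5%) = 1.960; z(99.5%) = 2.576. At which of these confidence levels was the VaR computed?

Implied z = VaR/σ = 4.326 / 2.63 = 1.645.
This matches z(95%) = 1.645.

95%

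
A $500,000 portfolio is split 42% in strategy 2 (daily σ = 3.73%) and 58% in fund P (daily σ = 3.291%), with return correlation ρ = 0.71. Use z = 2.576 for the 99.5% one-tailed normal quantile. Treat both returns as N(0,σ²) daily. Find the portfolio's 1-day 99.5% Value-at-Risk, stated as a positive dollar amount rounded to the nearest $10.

σ_p² = 0.42²·3.73² + 0.58²·3.291² + 2·0.71·0.42·0.58·3.73·3.291 = 10.3439 (%²).
σ_p = √10.3439 = 3.216%.
VaR = 2.576 × 3.216% = 8.284%; on $500,000 that is $41,420.

$41,420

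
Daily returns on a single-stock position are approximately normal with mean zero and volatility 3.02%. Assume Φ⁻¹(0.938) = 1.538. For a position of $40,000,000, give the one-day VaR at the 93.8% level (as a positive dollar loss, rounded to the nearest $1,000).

VaR = z·σ = 1.538 × 3.02% = 4.645%.
On $40,000,000: 0.04645 × $40,000,000 = $1,858,000.

$1,858,000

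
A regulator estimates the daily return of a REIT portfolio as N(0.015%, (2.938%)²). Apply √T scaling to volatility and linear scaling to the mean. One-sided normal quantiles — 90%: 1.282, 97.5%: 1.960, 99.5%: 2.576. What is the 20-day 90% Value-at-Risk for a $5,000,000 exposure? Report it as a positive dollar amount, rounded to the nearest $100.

σ_{20d} = 2.938% × √20 = 13.139%; μ_{20d} = 20 × 0.015% = 0.300%.
VaR = −(0.300%) + 1.282 × 13.139% = 16.544%.
On $5,000,000: 0.16544 × $5,000,000 = $827,200.

$827,200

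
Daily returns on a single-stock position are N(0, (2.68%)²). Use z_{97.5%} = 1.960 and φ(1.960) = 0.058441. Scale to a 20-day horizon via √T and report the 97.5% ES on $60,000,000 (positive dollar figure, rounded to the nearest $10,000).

$16,810,000

σ_{20d} = 2.68% × √20 = 11.985%.
ES multiplier = φ(z)/(1−α) = 0.058441/0.025 = 2.338.
ES = 11.985% × 2.338 = 28.021%; on $60,000,000: $16,812,600.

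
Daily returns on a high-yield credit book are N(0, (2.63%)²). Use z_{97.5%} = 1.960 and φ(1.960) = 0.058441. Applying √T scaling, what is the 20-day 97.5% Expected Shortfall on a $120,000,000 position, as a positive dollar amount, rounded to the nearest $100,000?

$33,000,000

σ_{20d} = 2.63% × √20 = 11.762%.
ES multiplier = φ(z)/(1−α) = 0.058441/0.025 = 2.338.
ES = 11.762% × 2.338 = 27.500%; on $120,000,000: $33,000,000.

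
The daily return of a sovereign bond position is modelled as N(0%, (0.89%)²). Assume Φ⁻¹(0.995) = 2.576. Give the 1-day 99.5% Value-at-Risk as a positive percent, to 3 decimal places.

2.293%

VaR = z·σ = 2.576 × 0.89% = 2.293%.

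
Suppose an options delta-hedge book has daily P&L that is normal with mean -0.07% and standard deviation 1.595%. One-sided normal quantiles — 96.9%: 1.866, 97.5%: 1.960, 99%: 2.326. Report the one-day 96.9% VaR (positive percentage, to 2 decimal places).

3.05%

VaR = −μ + z·σ = −(-0.07%) + 1.866 × 1.595% = 3.046%.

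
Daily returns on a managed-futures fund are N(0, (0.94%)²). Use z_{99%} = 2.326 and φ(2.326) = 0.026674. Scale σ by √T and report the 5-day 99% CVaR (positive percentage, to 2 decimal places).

5.61%

σ_{5d} = 0.94% × √5 = 2.102%.
ES multiplier = φ(z)/(1−α) = 0.026674/0.01 = 2.667.
ES = 2.102% × 2.667 = 5.606%.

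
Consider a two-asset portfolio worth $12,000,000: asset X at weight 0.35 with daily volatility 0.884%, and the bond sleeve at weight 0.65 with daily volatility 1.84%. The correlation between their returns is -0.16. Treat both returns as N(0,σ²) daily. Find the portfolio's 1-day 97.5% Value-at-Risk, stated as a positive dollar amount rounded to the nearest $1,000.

$279,000

σ_p² = 0.35²·0.884² + 0.65²·1.84² + 2·-0.16·0.35·0.65·0.884·1.84 = 1.4077 (%²).
σ_p = √1.4077 = 1.186%.
At 97.5%, z = 1.960.
VaR = 1.960 × 1.186% = 2.325%; on $12,000,000 that is $279,000.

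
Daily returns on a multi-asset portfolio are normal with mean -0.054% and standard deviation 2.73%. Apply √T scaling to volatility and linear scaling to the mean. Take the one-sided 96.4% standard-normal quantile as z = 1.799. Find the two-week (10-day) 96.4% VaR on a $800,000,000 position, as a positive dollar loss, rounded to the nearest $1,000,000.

σ_{10d} = 2.73% × √10 = 8.633%; μ_{10d} = 10 × -0.054% = -0.540%.
VaR = −(-0.540%) + 1.799 × 8.633% = 16.071%.
On $800,000,000: 0.16071 × $800,000,000 = $128,568,000.

$129,000,000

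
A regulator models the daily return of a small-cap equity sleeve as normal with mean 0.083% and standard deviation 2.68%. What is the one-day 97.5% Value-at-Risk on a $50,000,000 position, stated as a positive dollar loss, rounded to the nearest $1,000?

At 97.5% one-sided, z = 1.960.
VaR = −μ + z·σ = −(0.083%) + 1.960 × 2.68% = 5.170%.
On $50,000,000: 0.05170 × $50,000,000 = $2,585,000.

$2,585,000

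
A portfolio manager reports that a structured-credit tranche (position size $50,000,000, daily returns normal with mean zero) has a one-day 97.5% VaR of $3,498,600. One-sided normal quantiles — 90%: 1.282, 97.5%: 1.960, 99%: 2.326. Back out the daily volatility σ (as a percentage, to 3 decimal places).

3.570%

VaR as a fraction: $3,498,600 / $50,000,000 = 6.997%.
σ = VaR / z = 6.997% / 1.960 = 3.570%.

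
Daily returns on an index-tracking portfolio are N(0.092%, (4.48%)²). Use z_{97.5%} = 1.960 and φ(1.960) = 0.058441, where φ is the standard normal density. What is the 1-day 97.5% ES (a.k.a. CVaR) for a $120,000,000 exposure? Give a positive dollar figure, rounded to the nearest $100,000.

$12,500,000

Tail multiplier: φ(z)/(1−α) = 0.058441 / 0.025 = 2.338.
ES = −(0.092%) + 4.48% × 2.338 = 10.382%.
On $120,000,000: 0.10382 × $120,000,000 = $12,458,400.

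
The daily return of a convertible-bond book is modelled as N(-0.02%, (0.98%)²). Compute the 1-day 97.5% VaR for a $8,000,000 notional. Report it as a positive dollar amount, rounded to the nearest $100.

At 97.5% one-sided, z = 1.960.
VaR = −μ + z·σ = −(-0.02%) + 1.960 × 0.98% = 1.941%.
On $8,000,000: 0.01941 × $8,000,000 = $155,280.

$155,300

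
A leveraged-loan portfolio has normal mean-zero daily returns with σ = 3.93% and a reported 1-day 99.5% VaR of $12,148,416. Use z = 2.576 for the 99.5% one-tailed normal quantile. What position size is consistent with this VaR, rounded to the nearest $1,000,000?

VaR as a fraction of value: z·σ = 2.576 × 3.93% = 10.1237%.
Position = $12,148,416 / 0.101237 = $120,000,000.

$120,000,000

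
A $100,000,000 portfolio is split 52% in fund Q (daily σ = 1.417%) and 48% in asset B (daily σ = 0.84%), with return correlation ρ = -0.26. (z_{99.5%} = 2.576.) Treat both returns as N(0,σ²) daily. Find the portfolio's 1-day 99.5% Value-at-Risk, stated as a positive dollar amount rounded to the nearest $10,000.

$1,910,000

σ_p² = 0.52²·1.417² + 0.48²·0.84² + 2·-0.26·0.52·0.48·1.417·0.84 = 0.5510 (%²).
σ_p = √0.5510 = 0.742%.
VaR = 2.576 × 0.742% = 1.911%; on $100,000,000 that is $1,911,000.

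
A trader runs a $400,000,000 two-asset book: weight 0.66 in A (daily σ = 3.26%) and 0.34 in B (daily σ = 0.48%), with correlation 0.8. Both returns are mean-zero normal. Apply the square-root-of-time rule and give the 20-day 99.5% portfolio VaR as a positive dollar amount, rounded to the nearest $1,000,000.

$105,000,000

σ_p = √(0.66²·3.26² + 0.34²·0.48² + 2·0.8·0.66·0.34·3.26·0.48) = 2.284%.
σ_{20d} = 2.284% × √20 = 10.214%.
z(99.5%) = 2.576.
VaR = 2.576 × 10.214% = 26.311%; on $400,000,000 that is $105,244,000.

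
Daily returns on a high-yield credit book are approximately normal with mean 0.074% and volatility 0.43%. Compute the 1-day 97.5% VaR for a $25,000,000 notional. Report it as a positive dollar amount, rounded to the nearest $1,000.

$192,000

At 97.5% one-sided, z = 1.960.
VaR = −μ + z·σ = −(0.074%) + 1.960 × 0.43% = 0.769%.
On $25,000,000: 0.00769 × $25,000,000 = $192,250.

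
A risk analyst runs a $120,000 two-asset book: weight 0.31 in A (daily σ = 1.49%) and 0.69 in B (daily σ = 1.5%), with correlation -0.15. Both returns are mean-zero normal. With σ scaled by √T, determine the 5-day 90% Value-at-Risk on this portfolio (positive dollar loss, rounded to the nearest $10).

$3,670

σ_p = √(0.31²·1.49² + 0.69²·1.5² + 2·-0.15·0.31·0.69·1.49·1.5) = 1.068%.
σ_{5d} = 1.068% × √5 = 2.388%.
z(90%) = 1.282.
VaR = 1.282 × 2.388% = 3.061%; on $120,000 that is $3,673.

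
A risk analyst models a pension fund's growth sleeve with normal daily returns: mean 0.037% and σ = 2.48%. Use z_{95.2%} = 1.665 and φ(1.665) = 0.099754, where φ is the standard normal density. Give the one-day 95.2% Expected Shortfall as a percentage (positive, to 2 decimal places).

5.12%

Tail multiplier: φ(z)/(1−α) = 0.099754 / 0.048 = 2.078.
ES = −(0.037%) + 2.48% × 2.078 = 5.116%.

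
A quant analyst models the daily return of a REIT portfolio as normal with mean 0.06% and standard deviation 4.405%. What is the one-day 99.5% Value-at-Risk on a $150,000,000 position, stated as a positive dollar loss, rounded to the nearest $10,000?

At 99.5% one-sided, z = 2.576.
VaR = −μ + z·σ = −(0.06%) + 2.576 × 4.405% = 11.287%.
On $150,000,000: 0.11287 × $150,000,000 = $16,930,500.

$16,930,000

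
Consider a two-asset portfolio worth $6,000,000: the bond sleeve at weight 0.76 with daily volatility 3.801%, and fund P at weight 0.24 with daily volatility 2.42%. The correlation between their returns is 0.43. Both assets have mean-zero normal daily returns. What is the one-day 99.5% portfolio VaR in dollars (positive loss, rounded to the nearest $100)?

$491,800

σ_p² = 0.76²·3.801² + 0.24²·2.42² + 2·0.43·0.76·0.24·3.801·2.42 = 10.1252 (%²).
σ_p = √10.1252 = 3.182%.
At 99.5%, z = 2.576.
VaR = 2.576 × 3.182% = 8.197%; on $6,000,000 that is $491,820.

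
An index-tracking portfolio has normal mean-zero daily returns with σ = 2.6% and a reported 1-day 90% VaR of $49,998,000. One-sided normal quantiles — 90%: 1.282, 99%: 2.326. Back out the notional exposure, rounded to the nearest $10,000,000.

$1,500,000,000

VaR as a fraction of value: z·σ = 1.282 × 2.6% = 3.3332%.
Position = $49,998,000 / 0.033332 = $1,500,000,000.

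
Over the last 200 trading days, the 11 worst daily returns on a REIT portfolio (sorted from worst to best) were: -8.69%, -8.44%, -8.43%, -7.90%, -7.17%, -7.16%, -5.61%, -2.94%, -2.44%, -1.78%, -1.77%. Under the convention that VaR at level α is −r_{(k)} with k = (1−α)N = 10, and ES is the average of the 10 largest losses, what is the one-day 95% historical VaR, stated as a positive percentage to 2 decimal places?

k = 10; the 10th lowest return is -1.78%, so VaR = 1.78%.

1.78%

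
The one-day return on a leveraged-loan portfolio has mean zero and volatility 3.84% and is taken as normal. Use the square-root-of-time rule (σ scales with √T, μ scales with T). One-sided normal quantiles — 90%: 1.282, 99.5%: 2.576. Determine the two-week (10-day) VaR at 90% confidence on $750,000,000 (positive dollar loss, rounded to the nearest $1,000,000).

σ_{10d} = 3.84% × √10 = 12.143%.
VaR = 1.282 × 12.143% = 15.567%.
On $750,000,000: 0.15567 × $750,000,000 = $116,752,500.

$117,000,000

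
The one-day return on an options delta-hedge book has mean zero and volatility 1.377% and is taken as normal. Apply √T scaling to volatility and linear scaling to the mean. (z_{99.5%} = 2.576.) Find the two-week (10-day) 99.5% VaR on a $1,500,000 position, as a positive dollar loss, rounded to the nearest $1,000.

σ_{10d} = 1.377% × √10 = 4.354%.
VaR = 2.576 × 4.354% = 11.216%.
On $1,500,000: 0.11216 × $1,500,000 = $168,240.

$168,000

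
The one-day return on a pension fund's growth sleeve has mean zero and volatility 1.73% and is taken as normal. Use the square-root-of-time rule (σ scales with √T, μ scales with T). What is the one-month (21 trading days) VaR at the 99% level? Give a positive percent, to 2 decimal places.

18.44%

At 99%, z = 2.326.
σ_{21d} = 1.73% × √21 = 7.928%.
VaR = 2.326 × 7.928% = 18.441%.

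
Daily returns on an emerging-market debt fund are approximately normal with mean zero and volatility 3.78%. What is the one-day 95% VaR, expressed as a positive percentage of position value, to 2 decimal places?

At 95% one-sided, z = 1.645.
VaR = z·σ = 1.645 × 3.78% = 6.218%.

6.22%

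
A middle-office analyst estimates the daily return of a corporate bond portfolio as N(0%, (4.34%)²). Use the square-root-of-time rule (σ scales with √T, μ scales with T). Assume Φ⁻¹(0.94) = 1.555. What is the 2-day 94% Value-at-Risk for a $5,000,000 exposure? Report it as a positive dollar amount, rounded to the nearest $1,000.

$477,000

σ_{2d} = 4.34% × √2 = 6.138%.
VaR = 1.555 × 6.138% = 9.545%.
On $5,000,000: 0.09545 × $5,000,000 = $477,250.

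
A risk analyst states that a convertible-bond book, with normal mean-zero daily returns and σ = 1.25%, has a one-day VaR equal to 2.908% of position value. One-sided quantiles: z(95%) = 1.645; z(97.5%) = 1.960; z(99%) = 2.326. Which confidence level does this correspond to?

Implied z = VaR/σ = 2.908 / 1.25 = 2.326.
This matches z(99%) = 2.326.

99%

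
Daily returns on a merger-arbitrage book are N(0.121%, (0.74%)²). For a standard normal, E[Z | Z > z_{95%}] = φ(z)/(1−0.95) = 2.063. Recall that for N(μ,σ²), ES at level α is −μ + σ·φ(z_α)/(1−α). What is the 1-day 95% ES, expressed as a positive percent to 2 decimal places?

1.41%

ES = −(0.121%) + 0.74% × 2.063 = 1.406%.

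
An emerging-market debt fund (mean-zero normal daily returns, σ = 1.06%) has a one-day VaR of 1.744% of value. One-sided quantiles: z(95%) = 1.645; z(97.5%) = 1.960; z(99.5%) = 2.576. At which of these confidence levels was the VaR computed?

Implied z = VaR/σ = 1.744 / 1.06 = 1.645.
This matches z(95%) = 1.645.

95%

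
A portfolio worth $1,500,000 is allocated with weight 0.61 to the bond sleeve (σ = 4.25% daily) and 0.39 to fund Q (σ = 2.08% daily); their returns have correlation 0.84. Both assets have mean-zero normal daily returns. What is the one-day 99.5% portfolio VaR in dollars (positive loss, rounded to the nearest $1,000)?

$128,000

σ_p² = 0.61²·4.25² + 0.39²·2.08² + 2·0.84·0.61·0.39·4.25·2.08 = 10.9122 (%²).
σ_p = √10.9122 = 3.303%.
At 99.5%, z = 2.576.
VaR = 2.576 × 3.303% = 8.509%; on $1,500,000 that is $127,635.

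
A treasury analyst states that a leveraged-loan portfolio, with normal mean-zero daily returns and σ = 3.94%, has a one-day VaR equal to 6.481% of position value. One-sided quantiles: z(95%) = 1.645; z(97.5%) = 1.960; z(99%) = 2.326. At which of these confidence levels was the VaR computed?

95%

Implied z = VaR/σ = 6.481 / 3.94 = 1.645.
This matches z(95%) = 1.645.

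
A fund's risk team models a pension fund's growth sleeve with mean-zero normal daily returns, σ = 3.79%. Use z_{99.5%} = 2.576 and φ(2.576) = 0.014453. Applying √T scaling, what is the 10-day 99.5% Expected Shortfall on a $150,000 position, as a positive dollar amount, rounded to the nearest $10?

σ_{10d} = 3.79% × √10 = 11.985%.
ES multiplier = φ(z)/(1−α) = 0.014453/0.005 = 2.891.
ES = 11.985% × 2.891 = 34.649%; on $150,000: $51,974.

$51,970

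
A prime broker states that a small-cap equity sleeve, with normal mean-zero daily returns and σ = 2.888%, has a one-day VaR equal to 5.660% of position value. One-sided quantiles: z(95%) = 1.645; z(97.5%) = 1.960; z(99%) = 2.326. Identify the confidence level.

Implied z = VaR/σ = 5.660 / 2.888 = 1.960.
This matches z(97.5%) = 1.960.

97.5%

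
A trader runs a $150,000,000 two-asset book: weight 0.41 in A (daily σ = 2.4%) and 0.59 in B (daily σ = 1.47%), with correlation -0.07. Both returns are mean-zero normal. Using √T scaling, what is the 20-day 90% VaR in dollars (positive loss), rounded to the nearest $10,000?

$10,880,000

σ_p = √(0.41²·2.4² + 0.59²·1.47² + 2·-0.07·0.41·0.59·2.4·1.47) = 1.265%.
σ_{20d} = 1.265% × √20 = 5.657%.
z(90%) = 1.282.
VaR = 1.282 × 5.657% = 7.252%; on $150,000,000 that is $10,878,000.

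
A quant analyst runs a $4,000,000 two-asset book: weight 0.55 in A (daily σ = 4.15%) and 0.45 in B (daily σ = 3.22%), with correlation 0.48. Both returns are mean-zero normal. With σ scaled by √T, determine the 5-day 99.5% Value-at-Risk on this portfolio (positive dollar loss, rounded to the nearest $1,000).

σ_p = √(0.55²·4.15² + 0.45²·3.22² + 2·0.48·0.55·0.45·4.15·3.22) = 3.238%.
σ_{5d} = 3.238% × √5 = 7.240%.
z(99.5%) = 2.576.
VaR = 2.576 × 7.240% = 18.650%; on $4,000,000 that is $746,000.

$746,000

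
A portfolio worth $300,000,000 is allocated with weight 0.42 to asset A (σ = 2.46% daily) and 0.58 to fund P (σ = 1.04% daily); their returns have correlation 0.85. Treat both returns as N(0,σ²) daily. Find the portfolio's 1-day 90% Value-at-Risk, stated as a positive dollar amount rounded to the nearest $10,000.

$6,070,000

σ_p² = 0.42²·2.46² + 0.58²·1.04² + 2·0.85·0.42·0.58·2.46·1.04 = 2.4908 (%²).
σ_p = √2.4908 = 1.578%.
At 90%, z = 1.282.
VaR = 1.282 × 1.578% = 2.023%; on $300,000,000 that is $6,069,000.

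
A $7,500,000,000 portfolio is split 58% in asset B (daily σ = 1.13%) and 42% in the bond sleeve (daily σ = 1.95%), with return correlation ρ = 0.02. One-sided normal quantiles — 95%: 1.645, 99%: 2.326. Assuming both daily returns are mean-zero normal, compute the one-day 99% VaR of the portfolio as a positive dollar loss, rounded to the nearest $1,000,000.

σ_p² = 0.58²·1.13² + 0.42²·1.95² + 2·0.02·0.58·0.42·1.13·1.95 = 1.1218 (%²).
σ_p = √1.1218 = 1.059%.
VaR = 2.326 × 1.059% = 2.463%; on $7,500,000,000 that is $184,725,000.

$185,000,000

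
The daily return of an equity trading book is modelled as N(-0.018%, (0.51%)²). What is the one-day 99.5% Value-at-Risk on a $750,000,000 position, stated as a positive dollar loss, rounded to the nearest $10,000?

$9,990,000

At 99.5% one-sided, z = 2.576.
VaR = −μ + z·σ = −(-0.018%) + 2.576 × 0.51% = 1.332%.
On $750,000,000: 0.01332 × $750,000,000 = $9,990,000.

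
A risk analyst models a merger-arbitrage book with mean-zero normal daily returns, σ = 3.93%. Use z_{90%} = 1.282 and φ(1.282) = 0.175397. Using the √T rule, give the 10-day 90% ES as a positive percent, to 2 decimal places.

σ_{10d} = 3.93% × √10 = 12.428%.
ES multiplier = φ(z)/(1−α) = 0.175397/0.1 = 1.754.
ES = 12.428% × 1.754 = 21.799%.

21.80%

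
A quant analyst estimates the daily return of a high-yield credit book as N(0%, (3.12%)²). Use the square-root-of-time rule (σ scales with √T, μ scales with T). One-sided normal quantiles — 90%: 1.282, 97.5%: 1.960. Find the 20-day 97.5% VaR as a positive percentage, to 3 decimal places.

σ_{20d} = 3.12% × √20 = 13.953%.
VaR = 1.960 × 13.953% = 27.348%.

27.348%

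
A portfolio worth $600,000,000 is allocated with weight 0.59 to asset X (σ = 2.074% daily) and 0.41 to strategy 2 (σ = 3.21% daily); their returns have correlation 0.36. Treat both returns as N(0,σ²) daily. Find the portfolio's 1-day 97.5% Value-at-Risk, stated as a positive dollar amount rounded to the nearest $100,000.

$24,600,000

σ_p² = 0.59²·2.074² + 0.41²·3.21² + 2·0.36·0.59·0.41·2.074·3.21 = 4.3890 (%²).
σ_p = √4.3890 = 2.095%.
At 97.5%, z = 1.960.
VaR = 1.960 × 2.095% = 4.106%; on $600,000,000 that is $24,636,000.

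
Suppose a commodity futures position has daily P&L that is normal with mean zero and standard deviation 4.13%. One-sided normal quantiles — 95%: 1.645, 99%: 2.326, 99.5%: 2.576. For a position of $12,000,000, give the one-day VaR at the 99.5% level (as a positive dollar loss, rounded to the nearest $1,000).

$1,277,000

VaR = z·σ = 2.576 × 4.13% = 10.639%.
On $12,000,000: 0.10639 × $12,000,000 = $1,276,680.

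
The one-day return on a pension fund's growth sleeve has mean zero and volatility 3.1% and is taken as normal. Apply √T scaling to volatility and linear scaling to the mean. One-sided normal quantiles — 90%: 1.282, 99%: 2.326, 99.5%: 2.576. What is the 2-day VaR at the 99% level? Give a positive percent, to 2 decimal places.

10.20%

σ_{2d} = 3.1% × √2 = 4.384%.
VaR = 2.326 × 4.384% = 10.197%.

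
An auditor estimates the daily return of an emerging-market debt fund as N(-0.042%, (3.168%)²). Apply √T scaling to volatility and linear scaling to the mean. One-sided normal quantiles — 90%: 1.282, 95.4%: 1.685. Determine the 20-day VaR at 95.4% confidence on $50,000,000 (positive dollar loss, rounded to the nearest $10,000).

$12,360,000

σ_{20d} = 3.168% × √20 = 14.168%; μ_{20d} = 20 × -0.042% = -0.840%.
VaR = −(-0.840%) + 1.685 × 14.168% = 24.713%.
On $50,000,000: 0.24713 × $50,000,000 = $12,356,500.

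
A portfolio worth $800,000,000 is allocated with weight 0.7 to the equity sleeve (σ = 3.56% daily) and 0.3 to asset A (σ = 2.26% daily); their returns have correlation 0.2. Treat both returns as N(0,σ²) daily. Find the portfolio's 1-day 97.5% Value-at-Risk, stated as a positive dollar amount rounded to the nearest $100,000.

$42,500,000

σ_p² = 0.7²·3.56² + 0.3²·2.26² + 2·0.2·0.7·0.3·3.56·2.26 = 7.3456 (%²).
σ_p = √7.3456 = 2.710%.
At 97.5%, z = 1.960.
VaR = 1.960 × 2.710% = 5.312%; on $800,000,000 that is $42,496,000.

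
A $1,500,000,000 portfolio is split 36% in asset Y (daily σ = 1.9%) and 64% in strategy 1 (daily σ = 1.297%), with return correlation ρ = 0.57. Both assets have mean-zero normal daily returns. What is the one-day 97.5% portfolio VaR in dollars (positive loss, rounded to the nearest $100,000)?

σ_p² = 0.36²·1.9² + 0.64²·1.297² + 2·0.57·0.36·0.64·1.9·1.297 = 1.8042 (%²).
σ_p = √1.8042 = 1.343%.
At 97.5%, z = 1.960.
VaR = 1.960 × 1.343% = 2.632%; on $1,500,000,000 that is $39,480,000.

$39,500,000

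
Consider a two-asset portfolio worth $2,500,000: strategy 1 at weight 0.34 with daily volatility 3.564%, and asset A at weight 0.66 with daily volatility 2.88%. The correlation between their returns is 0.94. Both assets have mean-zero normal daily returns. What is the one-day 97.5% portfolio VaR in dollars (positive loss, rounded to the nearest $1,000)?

$150,000

σ_p² = 0.34²·3.564² + 0.66²·2.88² + 2·0.94·0.34·0.66·3.564·2.88 = 9.4116 (%²).
σ_p = √9.4116 = 3.068%.
At 97.5%, z = 1.960.
VaR = 1.960 × 3.068% = 6.013%; on $2,500,000 that is $150,325.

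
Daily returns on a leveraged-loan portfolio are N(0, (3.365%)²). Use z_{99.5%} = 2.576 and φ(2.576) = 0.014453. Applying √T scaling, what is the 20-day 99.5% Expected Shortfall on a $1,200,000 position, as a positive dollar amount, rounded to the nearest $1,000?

σ_{20d} = 3.365% × √20 = 15.049%.
ES multiplier = φ(z)/(1−α) = 0.014453/0.005 = 2.891.
ES = 15.049% × 2.891 = 43.507%; on $1,200,000: $522,084.

$522,000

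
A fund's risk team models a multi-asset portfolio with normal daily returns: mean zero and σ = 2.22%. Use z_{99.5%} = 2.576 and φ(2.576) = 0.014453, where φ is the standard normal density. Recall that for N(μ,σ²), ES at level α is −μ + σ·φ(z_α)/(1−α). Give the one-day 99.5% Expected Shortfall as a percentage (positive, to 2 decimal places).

6.42%

Tail multiplier: φ(z)/(1−α) = 0.014453 / 0.005 = 2.891.
ES = 2.22% × 2.891 = 6.418%.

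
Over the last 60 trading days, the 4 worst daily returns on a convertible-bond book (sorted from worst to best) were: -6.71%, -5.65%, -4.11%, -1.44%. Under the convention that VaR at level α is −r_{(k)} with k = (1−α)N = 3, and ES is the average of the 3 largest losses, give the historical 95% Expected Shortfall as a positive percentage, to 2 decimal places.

The 3 worst returns sum to -16.47%.
ES = −(-16.47%) / 3 = 5.49%.

5.49%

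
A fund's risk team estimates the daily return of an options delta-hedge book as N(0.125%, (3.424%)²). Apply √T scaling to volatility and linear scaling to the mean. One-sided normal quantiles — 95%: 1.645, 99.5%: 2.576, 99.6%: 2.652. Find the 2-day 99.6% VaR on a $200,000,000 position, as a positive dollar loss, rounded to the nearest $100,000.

σ_{2d} = 3.424% × √2 = 4.842%; μ_{2d} = 2 × 0.125% = 0.250%.
VaR = −(0.250%) + 2.652 × 4.842% = 12.591%.
On $200,000,000: 0.12591 × $200,000,000 = $25,182,000.

$25,200,000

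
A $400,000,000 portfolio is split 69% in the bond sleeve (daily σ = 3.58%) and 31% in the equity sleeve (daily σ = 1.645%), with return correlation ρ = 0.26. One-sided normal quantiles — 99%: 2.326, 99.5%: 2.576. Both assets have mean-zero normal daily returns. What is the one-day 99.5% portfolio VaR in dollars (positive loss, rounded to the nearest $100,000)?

$27,300,000

σ_p² = 0.69²·3.58² + 0.31²·1.645² + 2·0.26·0.69·0.31·3.58·1.645 = 7.0170 (%²).
σ_p = √7.0170 = 2.649%.
VaR = 2.576 × 2.649% = 6.824%; on $400,000,000 that is $27,296,000.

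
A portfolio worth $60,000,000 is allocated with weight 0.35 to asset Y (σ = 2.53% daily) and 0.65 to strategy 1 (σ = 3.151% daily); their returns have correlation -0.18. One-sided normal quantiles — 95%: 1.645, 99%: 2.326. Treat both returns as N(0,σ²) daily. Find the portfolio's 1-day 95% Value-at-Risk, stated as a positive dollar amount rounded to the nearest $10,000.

$2,050,000

σ_p² = 0.35²·2.53² + 0.65²·3.151² + 2·-0.18·0.35·0.65·2.53·3.151 = 4.3261 (%²).
σ_p = √4.3261 = 2.080%.
VaR = 1.645 × 2.080% = 3.422%; on $60,000,000 that is $2,053,200.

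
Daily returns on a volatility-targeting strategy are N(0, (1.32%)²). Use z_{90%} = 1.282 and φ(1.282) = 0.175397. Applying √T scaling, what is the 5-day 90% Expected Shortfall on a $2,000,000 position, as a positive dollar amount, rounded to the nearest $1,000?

σ_{5d} = 1.32% × √5 = 2.952%.
ES multiplier = φ(z)/(1−α) = 0.175397/0.1 = 1.754.
ES = 2.952% × 1.754 = 5.178%; on $2,000,000: $103,560.

$104,000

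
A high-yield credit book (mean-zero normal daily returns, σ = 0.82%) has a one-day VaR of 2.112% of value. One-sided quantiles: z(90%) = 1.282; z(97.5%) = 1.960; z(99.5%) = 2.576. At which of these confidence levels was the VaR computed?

Implied z = VaR/σ = 2.112 / 0.82 = 2.576.
This matches z(99.5%) = 2.576.

99.5%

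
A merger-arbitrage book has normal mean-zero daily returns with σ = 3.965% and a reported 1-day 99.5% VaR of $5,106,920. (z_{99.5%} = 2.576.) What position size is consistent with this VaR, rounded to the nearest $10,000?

VaR as a fraction of value: z·σ = 2.576 × 3.965% = 10.2138%.
Position = $5,106,920 / 0.102138 = $50,000,000.

$50,000,000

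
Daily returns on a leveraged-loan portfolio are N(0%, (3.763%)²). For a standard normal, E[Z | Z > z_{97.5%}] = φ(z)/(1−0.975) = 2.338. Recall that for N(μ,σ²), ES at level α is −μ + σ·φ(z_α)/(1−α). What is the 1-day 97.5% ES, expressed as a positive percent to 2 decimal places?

ES = 3.763% × 2.338 = 8.798%.

8.80%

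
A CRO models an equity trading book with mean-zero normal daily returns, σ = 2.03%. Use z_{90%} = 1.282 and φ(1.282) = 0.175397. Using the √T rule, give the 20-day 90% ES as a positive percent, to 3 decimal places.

σ_{20d} = 2.03% × √20 = 9.078%.
ES multiplier = φ(z)/(1−α) = 0.175397/0.1 = 1.754.
ES = 9.078% × 1.754 = 15.923%.

15.923%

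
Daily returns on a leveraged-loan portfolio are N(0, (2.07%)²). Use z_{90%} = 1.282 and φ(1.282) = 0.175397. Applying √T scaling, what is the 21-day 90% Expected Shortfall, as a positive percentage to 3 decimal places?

σ_{21d} = 2.07% × √21 = 9.486%.
ES multiplier = φ(z)/(1−α) = 0.175397/0.1 = 1.754.
ES = 9.486% × 1.754 = 16.638%.

16.638%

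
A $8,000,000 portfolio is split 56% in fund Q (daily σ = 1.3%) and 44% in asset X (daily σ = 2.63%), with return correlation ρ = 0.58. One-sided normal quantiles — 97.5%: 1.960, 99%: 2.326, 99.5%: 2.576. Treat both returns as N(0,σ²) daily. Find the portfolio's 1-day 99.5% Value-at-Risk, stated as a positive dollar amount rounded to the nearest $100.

σ_p² = 0.56²·1.3² + 0.44²·2.63² + 2·0.58·0.56·0.44·1.3·2.63 = 2.8463 (%²).
σ_p = √2.8463 = 1.687%.
VaR = 2.576 × 1.687% = 4.346%; on $8,000,000 that is $347,680.

$347,700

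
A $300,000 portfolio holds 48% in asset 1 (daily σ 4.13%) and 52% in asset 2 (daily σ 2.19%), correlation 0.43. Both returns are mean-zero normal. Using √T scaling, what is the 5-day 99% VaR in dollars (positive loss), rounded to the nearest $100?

$41,800

σ_p = √(0.48²·4.13² + 0.52²·2.19² + 2·0.43·0.48·0.52·4.13·2.19) = 2.677%.
σ_{5d} = 2.677% × √5 = 5.986%.
z(99%) = 2.326.
VaR = 2.326 × 5.986% = 13.923%; on $300,000 that is $41,769.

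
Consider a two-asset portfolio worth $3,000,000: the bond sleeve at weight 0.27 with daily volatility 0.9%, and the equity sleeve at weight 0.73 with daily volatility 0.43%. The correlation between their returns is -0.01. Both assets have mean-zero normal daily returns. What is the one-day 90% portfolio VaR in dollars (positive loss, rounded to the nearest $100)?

σ_p² = 0.27²·0.9² + 0.73²·0.43² + 2·-0.01·0.27·0.73·0.9·0.43 = 0.1561 (%²).
σ_p = √0.1561 = 0.395%.
At 90%, z = 1.282.
VaR = 1.282 × 0.395% = 0.506%; on $3,000,000 that is $15,180.

$15,200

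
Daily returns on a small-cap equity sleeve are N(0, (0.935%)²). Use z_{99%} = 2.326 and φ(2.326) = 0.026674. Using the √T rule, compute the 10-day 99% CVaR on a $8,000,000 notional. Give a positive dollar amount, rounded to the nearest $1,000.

$631,000

σ_{10d} = 0.935% × √10 = 2.957%.
ES multiplier = φ(z)/(1−α) = 0.026674/0.01 = 2.667.
ES = 2.957% × 2.667 = 7.886%; on $8,000,000: $630,880.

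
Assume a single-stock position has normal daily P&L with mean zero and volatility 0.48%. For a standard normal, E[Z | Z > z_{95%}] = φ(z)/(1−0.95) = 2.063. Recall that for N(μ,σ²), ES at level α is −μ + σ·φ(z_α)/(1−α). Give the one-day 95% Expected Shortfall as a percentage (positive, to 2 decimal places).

0.99%

ES = 0.48% × 2.063 = 0.990%.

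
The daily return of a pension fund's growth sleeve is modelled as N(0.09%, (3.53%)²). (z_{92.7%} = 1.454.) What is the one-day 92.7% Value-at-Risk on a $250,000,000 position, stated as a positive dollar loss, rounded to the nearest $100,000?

VaR = −μ + z·σ = −(0.09%) + 1.454 × 3.53% = 5.043%.
On $250,000,000: 0.05043 × $250,000,000 = $12,607,500.

$12,600,000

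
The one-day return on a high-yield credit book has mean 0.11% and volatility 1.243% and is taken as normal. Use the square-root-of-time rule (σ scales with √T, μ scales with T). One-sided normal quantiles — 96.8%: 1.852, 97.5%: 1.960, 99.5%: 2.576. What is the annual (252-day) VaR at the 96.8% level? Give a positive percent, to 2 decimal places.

σ_{252d} = 1.243% × √252 = 19.732%; μ_{252d} = 252 × 0.11% = 27.720%.
VaR = −(27.720%) + 1.852 × 19.732% = 8.824%.

8.82%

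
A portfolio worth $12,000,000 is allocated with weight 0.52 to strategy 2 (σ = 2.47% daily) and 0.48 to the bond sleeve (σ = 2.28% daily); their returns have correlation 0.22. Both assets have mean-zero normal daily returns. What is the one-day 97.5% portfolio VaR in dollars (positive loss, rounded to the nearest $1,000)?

$438,000

σ_p² = 0.52²·2.47² + 0.48²·2.28² + 2·0.22·0.52·0.48·2.47·2.28 = 3.4659 (%²).
σ_p = √3.4659 = 1.862%.
At 97.5%, z = 1.960.
VaR = 1.960 × 1.862% = 3.650%; on $12,000,000 that is $438,000.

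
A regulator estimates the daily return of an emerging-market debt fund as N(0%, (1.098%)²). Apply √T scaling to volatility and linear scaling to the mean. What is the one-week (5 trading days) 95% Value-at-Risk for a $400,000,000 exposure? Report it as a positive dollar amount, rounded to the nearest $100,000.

At 95%, z = 1.645.
σ_{5d} = 1.098% × √5 = 2.455%.
VaR = 1.645 × 2.455% = 4.038%.
On $400,000,000: 0.04038 × $400,000,000 = $16,152,000.

$16,200,000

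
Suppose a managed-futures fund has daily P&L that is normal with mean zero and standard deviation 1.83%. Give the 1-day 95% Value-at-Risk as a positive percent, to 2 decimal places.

3.01%

At 95% one-sided, z = 1.645.
VaR = z·σ = 1.645 × 1.83% = 3.010%.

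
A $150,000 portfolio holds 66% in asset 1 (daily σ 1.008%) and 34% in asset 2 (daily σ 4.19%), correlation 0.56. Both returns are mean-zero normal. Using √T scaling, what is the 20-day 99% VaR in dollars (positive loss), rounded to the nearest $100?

σ_p = √(0.66²·1.008² + 0.34²·4.19² + 2·0.56·0.66·0.34·1.008·4.19) = 1.880%.
σ_{20d} = 1.880% × √20 = 8.408%.
z(99%) = 2.326.
VaR = 2.326 × 8.408% = 19.557%; on $150,000 that is $29,336.

$29,300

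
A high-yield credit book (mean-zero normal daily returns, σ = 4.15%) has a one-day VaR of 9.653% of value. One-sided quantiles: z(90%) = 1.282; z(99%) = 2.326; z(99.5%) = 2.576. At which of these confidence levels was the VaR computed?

Implied z = VaR/σ = 9.653 / 4.15 = 2.326.
This matches z(99%) = 2.326.

99%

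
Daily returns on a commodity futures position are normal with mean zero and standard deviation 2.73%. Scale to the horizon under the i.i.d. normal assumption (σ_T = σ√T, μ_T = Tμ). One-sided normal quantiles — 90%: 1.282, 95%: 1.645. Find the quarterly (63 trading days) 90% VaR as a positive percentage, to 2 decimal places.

σ_{63d} = 2.73% × √63 = 21.669%.
VaR = 1.282 × 21.669% = 27.780%.

27.78%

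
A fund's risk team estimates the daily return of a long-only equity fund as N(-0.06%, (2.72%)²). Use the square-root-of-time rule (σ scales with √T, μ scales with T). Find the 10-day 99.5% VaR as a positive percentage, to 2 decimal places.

At 99.5%, z = 2.576.
σ_{10d} = 2.72% × √10 = 8.601%; μ_{10d} = 10 × -0.06% = -0.600%.
VaR = −(-0.600%) + 2.576 × 8.601% = 22.756%.

22.76%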